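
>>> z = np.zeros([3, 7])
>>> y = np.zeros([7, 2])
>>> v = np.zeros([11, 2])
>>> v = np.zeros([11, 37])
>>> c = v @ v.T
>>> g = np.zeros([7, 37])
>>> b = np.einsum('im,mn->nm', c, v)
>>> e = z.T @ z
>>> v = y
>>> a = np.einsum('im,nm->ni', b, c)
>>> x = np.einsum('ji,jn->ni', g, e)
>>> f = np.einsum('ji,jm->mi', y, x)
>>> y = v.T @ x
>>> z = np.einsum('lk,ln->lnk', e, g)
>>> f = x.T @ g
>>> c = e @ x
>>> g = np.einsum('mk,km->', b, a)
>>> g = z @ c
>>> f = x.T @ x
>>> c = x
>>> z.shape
(7, 37, 7)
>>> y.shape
(2, 37)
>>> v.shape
(7, 2)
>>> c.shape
(7, 37)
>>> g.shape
(7, 37, 37)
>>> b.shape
(37, 11)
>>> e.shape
(7, 7)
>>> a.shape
(11, 37)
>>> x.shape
(7, 37)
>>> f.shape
(37, 37)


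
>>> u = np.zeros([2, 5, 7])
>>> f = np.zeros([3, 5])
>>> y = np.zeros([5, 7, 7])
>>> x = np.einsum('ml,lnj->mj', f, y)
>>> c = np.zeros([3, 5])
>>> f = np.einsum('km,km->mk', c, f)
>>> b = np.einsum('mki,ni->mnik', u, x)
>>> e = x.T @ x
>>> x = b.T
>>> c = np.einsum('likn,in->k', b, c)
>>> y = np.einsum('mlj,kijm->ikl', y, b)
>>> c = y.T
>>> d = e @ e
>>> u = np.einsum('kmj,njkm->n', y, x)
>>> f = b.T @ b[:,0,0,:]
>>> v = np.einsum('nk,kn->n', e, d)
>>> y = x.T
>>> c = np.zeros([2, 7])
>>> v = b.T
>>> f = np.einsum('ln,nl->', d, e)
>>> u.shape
(5,)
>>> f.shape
()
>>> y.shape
(2, 3, 7, 5)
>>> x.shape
(5, 7, 3, 2)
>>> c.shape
(2, 7)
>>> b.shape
(2, 3, 7, 5)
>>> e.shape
(7, 7)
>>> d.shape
(7, 7)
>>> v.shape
(5, 7, 3, 2)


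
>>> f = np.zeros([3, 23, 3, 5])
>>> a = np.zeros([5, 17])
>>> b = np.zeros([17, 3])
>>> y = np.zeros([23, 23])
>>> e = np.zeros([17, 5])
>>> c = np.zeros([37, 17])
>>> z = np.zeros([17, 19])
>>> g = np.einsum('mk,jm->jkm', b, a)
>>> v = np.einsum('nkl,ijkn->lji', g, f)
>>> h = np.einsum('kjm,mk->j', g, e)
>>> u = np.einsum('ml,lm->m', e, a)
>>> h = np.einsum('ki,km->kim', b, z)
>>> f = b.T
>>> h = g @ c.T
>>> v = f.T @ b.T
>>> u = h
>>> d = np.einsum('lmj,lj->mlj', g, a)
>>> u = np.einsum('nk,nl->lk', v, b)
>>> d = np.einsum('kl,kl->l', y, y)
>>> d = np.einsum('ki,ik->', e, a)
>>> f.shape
(3, 17)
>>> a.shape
(5, 17)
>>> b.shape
(17, 3)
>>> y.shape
(23, 23)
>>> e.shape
(17, 5)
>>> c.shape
(37, 17)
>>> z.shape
(17, 19)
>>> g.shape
(5, 3, 17)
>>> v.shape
(17, 17)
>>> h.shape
(5, 3, 37)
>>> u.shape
(3, 17)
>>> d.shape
()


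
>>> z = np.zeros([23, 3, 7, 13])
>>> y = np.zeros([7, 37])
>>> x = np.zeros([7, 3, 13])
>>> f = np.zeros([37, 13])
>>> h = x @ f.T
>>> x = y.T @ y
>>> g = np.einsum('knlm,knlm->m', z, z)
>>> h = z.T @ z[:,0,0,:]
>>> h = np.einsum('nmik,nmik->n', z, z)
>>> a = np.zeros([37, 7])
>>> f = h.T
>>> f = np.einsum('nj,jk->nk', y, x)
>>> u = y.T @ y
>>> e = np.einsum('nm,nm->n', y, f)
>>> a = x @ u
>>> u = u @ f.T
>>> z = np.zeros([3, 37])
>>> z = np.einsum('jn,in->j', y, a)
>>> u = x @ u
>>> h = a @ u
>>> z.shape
(7,)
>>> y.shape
(7, 37)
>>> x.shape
(37, 37)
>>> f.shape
(7, 37)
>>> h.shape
(37, 7)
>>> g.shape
(13,)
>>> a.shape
(37, 37)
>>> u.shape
(37, 7)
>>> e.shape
(7,)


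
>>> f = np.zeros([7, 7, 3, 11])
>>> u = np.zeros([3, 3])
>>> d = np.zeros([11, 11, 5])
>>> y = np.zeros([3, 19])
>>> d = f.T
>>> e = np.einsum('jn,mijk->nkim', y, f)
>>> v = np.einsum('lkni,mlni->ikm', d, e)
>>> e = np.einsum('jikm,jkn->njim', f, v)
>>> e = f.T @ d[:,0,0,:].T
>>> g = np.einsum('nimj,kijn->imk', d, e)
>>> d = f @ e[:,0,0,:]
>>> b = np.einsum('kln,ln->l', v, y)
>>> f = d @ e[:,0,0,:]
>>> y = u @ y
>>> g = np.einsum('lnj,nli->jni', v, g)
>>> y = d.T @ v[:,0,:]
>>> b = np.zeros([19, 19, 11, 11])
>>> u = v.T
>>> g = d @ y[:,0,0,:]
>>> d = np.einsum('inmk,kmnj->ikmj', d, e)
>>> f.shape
(7, 7, 3, 11)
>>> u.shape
(19, 3, 7)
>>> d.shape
(7, 11, 3, 11)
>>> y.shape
(11, 3, 7, 19)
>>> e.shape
(11, 3, 7, 11)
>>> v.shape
(7, 3, 19)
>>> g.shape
(7, 7, 3, 19)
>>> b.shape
(19, 19, 11, 11)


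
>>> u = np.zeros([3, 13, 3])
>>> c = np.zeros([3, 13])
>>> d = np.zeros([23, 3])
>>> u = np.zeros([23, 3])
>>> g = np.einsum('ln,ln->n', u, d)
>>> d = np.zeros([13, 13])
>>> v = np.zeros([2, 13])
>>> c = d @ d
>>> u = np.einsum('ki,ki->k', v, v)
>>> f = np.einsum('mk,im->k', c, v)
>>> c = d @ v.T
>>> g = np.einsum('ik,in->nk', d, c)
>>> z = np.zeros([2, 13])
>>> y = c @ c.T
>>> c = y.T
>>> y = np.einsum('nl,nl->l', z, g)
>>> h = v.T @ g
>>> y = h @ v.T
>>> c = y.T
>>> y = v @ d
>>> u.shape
(2,)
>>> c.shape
(2, 13)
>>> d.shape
(13, 13)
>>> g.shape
(2, 13)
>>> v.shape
(2, 13)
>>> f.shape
(13,)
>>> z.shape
(2, 13)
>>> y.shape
(2, 13)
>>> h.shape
(13, 13)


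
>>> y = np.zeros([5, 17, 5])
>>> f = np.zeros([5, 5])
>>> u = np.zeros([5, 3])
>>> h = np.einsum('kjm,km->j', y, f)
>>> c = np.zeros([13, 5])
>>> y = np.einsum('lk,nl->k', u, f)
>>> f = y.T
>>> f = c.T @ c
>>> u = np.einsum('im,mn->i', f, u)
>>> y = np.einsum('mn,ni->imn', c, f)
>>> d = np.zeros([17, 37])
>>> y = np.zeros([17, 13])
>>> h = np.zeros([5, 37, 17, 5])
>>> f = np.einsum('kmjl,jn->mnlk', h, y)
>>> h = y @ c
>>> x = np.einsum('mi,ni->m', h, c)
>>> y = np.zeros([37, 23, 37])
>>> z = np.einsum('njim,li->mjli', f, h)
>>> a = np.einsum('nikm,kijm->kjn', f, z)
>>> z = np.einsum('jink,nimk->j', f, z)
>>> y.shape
(37, 23, 37)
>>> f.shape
(37, 13, 5, 5)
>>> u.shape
(5,)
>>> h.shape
(17, 5)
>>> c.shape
(13, 5)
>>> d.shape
(17, 37)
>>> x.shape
(17,)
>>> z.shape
(37,)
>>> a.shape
(5, 17, 37)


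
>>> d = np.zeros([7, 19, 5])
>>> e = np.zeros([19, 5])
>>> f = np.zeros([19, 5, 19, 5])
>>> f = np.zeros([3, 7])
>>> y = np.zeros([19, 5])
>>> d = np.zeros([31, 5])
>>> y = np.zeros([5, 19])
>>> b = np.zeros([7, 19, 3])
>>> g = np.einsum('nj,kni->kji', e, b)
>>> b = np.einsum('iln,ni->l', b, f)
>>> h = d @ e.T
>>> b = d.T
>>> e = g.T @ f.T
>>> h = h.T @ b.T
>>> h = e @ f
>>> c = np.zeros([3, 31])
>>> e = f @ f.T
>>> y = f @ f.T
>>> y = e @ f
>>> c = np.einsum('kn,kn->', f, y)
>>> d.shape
(31, 5)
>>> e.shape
(3, 3)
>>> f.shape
(3, 7)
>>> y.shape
(3, 7)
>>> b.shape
(5, 31)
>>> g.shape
(7, 5, 3)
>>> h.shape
(3, 5, 7)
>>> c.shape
()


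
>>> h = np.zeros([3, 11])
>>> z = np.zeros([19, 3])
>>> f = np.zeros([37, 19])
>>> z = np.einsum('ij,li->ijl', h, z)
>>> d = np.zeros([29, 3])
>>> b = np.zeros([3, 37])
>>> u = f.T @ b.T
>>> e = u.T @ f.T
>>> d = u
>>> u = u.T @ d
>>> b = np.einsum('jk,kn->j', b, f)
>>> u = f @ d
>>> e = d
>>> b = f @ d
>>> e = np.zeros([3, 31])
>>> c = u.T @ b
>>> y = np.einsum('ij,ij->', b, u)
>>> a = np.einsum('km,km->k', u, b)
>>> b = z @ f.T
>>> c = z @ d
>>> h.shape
(3, 11)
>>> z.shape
(3, 11, 19)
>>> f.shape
(37, 19)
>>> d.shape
(19, 3)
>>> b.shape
(3, 11, 37)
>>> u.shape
(37, 3)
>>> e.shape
(3, 31)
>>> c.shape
(3, 11, 3)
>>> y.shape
()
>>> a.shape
(37,)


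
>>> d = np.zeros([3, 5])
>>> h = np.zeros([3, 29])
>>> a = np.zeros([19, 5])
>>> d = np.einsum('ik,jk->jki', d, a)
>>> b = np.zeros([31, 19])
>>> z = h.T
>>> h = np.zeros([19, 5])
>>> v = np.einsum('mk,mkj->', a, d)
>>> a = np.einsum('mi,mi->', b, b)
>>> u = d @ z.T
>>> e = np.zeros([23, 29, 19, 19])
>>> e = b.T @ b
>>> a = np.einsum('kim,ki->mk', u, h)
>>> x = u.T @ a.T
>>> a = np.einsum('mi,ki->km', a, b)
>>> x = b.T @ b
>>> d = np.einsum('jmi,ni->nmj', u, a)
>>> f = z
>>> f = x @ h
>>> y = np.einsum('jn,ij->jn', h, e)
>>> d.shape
(31, 5, 19)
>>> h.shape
(19, 5)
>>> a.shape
(31, 29)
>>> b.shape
(31, 19)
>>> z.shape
(29, 3)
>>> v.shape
()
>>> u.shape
(19, 5, 29)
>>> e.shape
(19, 19)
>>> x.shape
(19, 19)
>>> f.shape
(19, 5)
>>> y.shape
(19, 5)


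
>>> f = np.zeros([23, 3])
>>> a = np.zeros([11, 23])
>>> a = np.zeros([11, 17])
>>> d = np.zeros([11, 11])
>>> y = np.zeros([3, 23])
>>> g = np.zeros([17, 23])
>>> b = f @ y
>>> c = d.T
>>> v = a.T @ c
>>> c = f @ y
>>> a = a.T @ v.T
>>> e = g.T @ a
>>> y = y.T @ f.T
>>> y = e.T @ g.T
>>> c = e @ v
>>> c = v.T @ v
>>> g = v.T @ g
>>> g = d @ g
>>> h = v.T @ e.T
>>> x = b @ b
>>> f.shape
(23, 3)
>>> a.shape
(17, 17)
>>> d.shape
(11, 11)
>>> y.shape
(17, 17)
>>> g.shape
(11, 23)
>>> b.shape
(23, 23)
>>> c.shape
(11, 11)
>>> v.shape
(17, 11)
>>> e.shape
(23, 17)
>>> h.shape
(11, 23)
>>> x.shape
(23, 23)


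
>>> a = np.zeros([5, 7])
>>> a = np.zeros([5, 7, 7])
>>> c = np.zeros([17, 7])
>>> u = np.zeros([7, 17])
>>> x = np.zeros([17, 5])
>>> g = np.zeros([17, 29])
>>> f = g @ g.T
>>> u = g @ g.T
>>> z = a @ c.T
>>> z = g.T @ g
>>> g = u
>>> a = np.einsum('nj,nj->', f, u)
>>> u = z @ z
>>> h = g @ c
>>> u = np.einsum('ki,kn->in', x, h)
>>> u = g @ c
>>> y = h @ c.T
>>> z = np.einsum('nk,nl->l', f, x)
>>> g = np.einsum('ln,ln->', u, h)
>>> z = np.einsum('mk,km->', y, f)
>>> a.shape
()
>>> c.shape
(17, 7)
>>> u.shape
(17, 7)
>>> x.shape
(17, 5)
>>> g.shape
()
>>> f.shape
(17, 17)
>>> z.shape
()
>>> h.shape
(17, 7)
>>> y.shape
(17, 17)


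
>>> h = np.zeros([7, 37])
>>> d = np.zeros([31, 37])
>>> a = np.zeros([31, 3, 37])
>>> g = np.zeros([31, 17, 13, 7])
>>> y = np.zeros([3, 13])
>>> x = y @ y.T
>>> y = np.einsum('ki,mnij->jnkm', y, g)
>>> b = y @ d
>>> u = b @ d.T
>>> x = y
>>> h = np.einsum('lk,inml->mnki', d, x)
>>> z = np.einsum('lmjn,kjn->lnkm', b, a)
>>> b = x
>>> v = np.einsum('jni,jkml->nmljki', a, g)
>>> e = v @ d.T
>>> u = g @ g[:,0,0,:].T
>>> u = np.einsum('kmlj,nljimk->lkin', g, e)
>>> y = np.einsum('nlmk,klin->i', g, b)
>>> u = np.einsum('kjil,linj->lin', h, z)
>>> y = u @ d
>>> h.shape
(3, 17, 37, 7)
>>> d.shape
(31, 37)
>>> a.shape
(31, 3, 37)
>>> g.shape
(31, 17, 13, 7)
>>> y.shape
(7, 37, 37)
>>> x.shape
(7, 17, 3, 31)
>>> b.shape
(7, 17, 3, 31)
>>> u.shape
(7, 37, 31)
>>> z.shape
(7, 37, 31, 17)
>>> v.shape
(3, 13, 7, 31, 17, 37)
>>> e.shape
(3, 13, 7, 31, 17, 31)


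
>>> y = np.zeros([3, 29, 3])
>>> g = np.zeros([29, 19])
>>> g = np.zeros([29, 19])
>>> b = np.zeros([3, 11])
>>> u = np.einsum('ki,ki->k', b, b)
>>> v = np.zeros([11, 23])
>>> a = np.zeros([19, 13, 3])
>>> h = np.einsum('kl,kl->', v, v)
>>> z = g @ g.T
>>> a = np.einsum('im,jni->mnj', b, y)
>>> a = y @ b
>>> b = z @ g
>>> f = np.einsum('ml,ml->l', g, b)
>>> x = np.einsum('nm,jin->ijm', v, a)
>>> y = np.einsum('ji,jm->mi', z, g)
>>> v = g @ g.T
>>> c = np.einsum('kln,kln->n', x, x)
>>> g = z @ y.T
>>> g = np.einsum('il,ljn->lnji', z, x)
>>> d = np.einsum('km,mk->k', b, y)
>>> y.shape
(19, 29)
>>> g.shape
(29, 23, 3, 29)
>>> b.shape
(29, 19)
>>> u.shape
(3,)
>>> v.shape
(29, 29)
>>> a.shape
(3, 29, 11)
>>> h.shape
()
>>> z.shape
(29, 29)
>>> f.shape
(19,)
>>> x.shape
(29, 3, 23)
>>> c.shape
(23,)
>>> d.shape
(29,)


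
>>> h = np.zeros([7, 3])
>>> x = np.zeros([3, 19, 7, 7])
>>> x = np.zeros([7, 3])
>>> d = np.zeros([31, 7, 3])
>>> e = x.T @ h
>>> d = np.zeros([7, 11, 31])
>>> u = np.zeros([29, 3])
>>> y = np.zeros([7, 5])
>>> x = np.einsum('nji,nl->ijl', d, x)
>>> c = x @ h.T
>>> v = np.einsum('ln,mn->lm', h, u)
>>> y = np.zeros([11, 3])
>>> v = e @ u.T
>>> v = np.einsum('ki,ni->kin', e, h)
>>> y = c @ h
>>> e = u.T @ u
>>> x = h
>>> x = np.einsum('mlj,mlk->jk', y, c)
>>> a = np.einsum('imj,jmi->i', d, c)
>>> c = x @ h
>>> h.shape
(7, 3)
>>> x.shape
(3, 7)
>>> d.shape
(7, 11, 31)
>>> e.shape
(3, 3)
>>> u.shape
(29, 3)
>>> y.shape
(31, 11, 3)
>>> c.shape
(3, 3)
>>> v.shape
(3, 3, 7)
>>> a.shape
(7,)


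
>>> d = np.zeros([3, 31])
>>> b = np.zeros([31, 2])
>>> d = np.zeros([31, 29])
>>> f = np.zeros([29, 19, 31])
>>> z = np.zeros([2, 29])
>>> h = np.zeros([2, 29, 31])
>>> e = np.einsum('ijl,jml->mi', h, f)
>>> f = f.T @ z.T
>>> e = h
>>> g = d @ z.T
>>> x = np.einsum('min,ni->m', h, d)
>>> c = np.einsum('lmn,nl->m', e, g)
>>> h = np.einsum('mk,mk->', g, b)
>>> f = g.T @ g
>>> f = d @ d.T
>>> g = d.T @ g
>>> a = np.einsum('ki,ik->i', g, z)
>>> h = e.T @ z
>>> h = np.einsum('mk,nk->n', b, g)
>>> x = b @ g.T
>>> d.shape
(31, 29)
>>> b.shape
(31, 2)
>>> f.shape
(31, 31)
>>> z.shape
(2, 29)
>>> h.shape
(29,)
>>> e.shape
(2, 29, 31)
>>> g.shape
(29, 2)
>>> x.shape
(31, 29)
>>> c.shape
(29,)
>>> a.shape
(2,)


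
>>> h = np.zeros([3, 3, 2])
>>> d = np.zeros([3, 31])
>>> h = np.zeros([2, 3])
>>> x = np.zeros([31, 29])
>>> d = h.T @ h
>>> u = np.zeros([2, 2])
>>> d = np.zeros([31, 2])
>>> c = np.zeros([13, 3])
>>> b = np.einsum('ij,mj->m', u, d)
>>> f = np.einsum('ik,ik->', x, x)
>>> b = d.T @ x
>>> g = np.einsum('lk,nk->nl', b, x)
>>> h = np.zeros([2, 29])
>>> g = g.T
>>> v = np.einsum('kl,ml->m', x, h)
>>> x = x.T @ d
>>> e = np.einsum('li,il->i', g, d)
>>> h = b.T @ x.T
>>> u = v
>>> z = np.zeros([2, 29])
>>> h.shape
(29, 29)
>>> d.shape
(31, 2)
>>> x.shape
(29, 2)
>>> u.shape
(2,)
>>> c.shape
(13, 3)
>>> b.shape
(2, 29)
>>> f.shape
()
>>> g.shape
(2, 31)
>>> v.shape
(2,)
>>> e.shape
(31,)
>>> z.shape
(2, 29)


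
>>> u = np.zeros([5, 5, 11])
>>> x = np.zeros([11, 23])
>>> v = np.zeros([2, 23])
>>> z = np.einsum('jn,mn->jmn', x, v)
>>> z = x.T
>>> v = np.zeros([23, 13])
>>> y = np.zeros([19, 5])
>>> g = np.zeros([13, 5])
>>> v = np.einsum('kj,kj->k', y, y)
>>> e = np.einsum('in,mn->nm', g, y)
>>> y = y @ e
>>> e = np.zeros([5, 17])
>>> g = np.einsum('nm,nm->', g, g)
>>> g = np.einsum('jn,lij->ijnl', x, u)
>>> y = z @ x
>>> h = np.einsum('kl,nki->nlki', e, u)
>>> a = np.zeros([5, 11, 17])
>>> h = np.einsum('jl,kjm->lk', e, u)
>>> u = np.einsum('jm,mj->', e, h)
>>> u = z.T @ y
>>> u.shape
(11, 23)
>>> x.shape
(11, 23)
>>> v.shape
(19,)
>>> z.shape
(23, 11)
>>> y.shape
(23, 23)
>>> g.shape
(5, 11, 23, 5)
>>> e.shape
(5, 17)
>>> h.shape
(17, 5)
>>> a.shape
(5, 11, 17)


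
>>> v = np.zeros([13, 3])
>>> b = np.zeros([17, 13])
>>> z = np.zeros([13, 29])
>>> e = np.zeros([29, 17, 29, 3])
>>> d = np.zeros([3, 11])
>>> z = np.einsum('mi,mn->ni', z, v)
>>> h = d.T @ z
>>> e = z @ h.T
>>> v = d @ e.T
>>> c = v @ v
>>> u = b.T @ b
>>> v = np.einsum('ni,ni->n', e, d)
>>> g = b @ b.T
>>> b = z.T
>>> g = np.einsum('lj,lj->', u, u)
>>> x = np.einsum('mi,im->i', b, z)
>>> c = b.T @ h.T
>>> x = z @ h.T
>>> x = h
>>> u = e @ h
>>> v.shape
(3,)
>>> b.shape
(29, 3)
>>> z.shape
(3, 29)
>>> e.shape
(3, 11)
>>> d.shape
(3, 11)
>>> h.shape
(11, 29)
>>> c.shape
(3, 11)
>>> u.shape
(3, 29)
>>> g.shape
()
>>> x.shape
(11, 29)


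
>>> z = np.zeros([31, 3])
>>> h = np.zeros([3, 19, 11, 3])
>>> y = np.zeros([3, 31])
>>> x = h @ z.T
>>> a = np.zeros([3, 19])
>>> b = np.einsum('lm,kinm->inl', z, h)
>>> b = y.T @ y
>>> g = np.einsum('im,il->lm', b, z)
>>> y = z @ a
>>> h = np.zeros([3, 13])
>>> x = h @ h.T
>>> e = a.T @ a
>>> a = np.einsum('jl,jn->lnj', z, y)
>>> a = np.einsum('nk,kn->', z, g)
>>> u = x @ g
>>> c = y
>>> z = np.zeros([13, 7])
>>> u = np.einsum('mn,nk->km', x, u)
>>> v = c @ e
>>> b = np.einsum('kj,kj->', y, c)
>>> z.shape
(13, 7)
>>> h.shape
(3, 13)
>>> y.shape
(31, 19)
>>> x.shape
(3, 3)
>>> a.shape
()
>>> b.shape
()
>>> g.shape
(3, 31)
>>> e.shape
(19, 19)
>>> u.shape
(31, 3)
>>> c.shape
(31, 19)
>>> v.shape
(31, 19)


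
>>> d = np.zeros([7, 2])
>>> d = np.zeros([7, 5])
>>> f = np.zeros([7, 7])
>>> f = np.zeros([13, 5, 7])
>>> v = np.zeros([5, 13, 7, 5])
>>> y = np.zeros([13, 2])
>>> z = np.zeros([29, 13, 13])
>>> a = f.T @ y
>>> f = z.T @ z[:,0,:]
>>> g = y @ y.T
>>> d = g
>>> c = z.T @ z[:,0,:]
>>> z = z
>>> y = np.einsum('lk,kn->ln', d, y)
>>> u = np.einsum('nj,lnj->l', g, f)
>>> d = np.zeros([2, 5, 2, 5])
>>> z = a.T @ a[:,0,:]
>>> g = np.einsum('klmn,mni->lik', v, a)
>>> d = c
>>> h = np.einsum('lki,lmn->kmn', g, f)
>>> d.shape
(13, 13, 13)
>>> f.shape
(13, 13, 13)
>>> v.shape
(5, 13, 7, 5)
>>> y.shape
(13, 2)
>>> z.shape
(2, 5, 2)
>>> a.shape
(7, 5, 2)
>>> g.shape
(13, 2, 5)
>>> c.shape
(13, 13, 13)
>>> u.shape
(13,)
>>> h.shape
(2, 13, 13)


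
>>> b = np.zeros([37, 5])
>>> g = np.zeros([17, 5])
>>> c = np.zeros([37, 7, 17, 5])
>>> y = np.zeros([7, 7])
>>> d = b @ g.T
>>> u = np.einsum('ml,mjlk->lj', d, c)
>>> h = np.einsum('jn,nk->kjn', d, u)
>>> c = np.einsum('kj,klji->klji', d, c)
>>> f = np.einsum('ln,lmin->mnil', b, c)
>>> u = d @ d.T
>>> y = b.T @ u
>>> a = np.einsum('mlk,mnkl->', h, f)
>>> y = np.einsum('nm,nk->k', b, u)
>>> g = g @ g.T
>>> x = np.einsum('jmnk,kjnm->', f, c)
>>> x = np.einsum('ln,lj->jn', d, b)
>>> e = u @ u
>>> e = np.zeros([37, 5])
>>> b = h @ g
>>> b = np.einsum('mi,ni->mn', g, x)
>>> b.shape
(17, 5)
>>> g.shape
(17, 17)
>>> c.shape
(37, 7, 17, 5)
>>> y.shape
(37,)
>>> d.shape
(37, 17)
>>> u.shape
(37, 37)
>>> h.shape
(7, 37, 17)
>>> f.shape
(7, 5, 17, 37)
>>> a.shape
()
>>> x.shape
(5, 17)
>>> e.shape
(37, 5)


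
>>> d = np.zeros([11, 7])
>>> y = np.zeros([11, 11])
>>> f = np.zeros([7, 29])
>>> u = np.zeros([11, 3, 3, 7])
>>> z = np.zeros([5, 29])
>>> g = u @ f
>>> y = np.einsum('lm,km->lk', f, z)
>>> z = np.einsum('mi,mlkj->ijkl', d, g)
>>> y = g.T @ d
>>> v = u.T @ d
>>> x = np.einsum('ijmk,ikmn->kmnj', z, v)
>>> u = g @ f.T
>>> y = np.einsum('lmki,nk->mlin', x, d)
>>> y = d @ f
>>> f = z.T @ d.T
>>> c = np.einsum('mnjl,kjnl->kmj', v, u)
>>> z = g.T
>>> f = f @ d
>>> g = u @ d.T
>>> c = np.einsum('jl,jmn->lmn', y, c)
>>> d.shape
(11, 7)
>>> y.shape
(11, 29)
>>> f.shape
(3, 3, 29, 7)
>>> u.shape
(11, 3, 3, 7)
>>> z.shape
(29, 3, 3, 11)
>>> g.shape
(11, 3, 3, 11)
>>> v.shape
(7, 3, 3, 7)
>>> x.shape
(3, 3, 7, 29)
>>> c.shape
(29, 7, 3)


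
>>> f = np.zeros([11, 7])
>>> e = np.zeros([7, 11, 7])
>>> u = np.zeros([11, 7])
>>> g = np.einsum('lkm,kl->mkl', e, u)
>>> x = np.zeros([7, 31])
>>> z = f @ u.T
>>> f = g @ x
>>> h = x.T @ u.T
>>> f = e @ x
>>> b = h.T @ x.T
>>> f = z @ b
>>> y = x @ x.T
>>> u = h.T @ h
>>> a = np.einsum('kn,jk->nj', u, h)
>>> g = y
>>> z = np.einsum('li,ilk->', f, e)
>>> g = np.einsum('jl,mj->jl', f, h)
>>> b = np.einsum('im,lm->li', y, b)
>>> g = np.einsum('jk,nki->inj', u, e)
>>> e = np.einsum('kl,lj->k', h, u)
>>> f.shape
(11, 7)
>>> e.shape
(31,)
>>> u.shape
(11, 11)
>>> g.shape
(7, 7, 11)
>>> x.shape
(7, 31)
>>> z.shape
()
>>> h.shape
(31, 11)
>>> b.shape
(11, 7)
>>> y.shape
(7, 7)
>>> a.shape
(11, 31)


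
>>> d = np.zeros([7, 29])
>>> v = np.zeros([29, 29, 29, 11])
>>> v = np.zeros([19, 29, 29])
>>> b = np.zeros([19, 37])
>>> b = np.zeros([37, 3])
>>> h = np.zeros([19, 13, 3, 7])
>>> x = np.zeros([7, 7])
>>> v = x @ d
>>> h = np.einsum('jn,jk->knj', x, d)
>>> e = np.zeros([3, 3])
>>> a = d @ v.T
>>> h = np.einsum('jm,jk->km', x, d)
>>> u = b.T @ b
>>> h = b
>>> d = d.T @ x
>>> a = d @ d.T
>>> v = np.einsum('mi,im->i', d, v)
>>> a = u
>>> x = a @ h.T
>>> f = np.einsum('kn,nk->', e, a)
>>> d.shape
(29, 7)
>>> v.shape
(7,)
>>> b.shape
(37, 3)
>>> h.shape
(37, 3)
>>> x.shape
(3, 37)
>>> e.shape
(3, 3)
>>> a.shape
(3, 3)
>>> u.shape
(3, 3)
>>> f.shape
()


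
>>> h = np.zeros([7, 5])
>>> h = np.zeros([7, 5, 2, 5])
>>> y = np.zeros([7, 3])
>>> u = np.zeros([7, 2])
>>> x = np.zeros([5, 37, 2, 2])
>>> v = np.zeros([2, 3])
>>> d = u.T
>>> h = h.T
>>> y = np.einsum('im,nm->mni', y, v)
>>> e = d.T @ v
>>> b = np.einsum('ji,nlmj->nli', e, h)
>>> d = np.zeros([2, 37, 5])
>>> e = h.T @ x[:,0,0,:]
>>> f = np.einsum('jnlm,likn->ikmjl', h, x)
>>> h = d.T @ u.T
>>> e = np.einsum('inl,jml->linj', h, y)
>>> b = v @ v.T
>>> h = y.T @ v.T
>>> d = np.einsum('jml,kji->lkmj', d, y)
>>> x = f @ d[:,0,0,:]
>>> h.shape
(7, 2, 2)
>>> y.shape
(3, 2, 7)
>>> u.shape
(7, 2)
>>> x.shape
(37, 2, 7, 5, 2)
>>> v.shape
(2, 3)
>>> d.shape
(5, 3, 37, 2)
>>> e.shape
(7, 5, 37, 3)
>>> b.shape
(2, 2)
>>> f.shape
(37, 2, 7, 5, 5)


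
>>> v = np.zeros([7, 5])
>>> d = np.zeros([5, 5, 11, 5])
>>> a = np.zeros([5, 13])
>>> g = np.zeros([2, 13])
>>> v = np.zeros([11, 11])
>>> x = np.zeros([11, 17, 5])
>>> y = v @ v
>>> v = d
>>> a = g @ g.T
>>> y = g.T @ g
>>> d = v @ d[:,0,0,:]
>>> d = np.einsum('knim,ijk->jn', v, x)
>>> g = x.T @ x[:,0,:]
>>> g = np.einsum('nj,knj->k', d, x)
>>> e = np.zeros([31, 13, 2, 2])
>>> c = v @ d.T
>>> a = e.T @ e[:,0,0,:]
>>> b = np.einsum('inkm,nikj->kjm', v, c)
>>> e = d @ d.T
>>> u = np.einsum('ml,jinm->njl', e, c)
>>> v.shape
(5, 5, 11, 5)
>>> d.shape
(17, 5)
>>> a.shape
(2, 2, 13, 2)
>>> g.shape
(11,)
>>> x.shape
(11, 17, 5)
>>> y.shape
(13, 13)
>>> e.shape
(17, 17)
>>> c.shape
(5, 5, 11, 17)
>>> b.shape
(11, 17, 5)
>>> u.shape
(11, 5, 17)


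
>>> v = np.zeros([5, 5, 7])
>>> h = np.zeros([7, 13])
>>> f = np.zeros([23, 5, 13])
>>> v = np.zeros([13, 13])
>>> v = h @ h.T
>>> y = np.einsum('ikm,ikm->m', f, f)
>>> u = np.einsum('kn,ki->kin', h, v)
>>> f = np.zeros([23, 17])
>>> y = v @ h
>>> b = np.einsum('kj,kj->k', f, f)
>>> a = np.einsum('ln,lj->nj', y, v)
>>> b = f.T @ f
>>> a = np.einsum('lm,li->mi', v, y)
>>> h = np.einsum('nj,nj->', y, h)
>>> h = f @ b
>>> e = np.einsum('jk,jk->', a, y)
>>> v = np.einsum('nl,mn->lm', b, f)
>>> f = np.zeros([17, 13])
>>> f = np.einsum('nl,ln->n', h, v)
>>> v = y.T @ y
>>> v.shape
(13, 13)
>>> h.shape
(23, 17)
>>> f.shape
(23,)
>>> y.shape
(7, 13)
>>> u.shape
(7, 7, 13)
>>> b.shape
(17, 17)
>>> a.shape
(7, 13)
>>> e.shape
()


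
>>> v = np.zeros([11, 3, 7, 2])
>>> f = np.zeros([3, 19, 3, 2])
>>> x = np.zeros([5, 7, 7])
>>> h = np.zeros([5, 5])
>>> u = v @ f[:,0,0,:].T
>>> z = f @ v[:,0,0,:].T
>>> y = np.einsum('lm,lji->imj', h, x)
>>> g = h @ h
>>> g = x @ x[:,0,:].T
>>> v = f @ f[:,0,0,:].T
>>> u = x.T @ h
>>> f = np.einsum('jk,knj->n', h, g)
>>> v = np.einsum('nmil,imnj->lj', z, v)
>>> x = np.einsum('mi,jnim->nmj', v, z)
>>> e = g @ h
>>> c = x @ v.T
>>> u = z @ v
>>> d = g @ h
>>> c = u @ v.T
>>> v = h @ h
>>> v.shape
(5, 5)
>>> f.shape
(7,)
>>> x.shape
(19, 11, 3)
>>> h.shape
(5, 5)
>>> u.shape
(3, 19, 3, 3)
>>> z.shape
(3, 19, 3, 11)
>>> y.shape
(7, 5, 7)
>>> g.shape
(5, 7, 5)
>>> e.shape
(5, 7, 5)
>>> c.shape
(3, 19, 3, 11)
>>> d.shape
(5, 7, 5)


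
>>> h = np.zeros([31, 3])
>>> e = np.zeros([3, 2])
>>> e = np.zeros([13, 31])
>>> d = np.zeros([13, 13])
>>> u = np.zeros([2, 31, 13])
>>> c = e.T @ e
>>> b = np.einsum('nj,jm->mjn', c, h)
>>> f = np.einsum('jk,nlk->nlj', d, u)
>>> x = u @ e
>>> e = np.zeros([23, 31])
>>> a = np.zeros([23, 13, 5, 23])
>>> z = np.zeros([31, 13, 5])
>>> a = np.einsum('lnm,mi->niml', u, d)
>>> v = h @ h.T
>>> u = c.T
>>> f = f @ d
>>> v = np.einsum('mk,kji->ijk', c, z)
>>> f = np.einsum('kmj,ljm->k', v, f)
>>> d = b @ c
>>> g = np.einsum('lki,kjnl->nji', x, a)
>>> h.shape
(31, 3)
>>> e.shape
(23, 31)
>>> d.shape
(3, 31, 31)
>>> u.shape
(31, 31)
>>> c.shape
(31, 31)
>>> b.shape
(3, 31, 31)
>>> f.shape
(5,)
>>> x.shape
(2, 31, 31)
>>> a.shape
(31, 13, 13, 2)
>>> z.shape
(31, 13, 5)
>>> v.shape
(5, 13, 31)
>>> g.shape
(13, 13, 31)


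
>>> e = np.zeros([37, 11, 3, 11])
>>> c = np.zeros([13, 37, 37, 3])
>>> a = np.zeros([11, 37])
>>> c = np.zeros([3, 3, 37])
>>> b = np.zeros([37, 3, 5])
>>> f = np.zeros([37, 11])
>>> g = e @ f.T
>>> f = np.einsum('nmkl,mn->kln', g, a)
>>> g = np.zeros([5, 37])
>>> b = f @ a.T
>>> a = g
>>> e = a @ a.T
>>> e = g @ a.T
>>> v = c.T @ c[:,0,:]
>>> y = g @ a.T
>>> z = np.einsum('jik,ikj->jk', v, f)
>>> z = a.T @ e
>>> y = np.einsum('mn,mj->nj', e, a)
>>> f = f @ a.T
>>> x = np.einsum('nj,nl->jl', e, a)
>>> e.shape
(5, 5)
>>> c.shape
(3, 3, 37)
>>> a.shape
(5, 37)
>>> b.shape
(3, 37, 11)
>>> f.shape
(3, 37, 5)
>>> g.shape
(5, 37)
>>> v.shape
(37, 3, 37)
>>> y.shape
(5, 37)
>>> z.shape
(37, 5)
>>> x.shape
(5, 37)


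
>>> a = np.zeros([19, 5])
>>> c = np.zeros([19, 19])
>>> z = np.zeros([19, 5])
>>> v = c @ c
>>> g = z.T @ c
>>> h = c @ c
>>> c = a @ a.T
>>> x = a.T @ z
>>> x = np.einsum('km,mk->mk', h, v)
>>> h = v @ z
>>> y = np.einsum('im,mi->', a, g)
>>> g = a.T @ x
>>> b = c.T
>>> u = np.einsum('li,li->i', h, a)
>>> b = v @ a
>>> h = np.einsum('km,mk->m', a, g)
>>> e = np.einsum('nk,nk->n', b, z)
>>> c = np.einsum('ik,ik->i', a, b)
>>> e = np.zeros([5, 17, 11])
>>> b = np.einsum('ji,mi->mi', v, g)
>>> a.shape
(19, 5)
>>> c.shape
(19,)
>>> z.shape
(19, 5)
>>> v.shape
(19, 19)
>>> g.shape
(5, 19)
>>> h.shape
(5,)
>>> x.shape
(19, 19)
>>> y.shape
()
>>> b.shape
(5, 19)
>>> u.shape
(5,)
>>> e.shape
(5, 17, 11)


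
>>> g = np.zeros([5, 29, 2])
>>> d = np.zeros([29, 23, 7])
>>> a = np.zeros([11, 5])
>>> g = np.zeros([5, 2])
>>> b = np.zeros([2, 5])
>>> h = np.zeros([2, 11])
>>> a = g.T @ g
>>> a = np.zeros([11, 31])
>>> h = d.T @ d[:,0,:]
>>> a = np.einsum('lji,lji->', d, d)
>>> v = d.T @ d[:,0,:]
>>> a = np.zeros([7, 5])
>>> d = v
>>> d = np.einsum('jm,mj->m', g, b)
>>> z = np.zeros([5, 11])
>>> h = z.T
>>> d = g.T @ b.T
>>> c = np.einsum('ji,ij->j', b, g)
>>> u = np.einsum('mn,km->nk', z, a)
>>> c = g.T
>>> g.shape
(5, 2)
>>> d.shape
(2, 2)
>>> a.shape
(7, 5)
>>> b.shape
(2, 5)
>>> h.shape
(11, 5)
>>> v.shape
(7, 23, 7)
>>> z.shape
(5, 11)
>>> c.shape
(2, 5)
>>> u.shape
(11, 7)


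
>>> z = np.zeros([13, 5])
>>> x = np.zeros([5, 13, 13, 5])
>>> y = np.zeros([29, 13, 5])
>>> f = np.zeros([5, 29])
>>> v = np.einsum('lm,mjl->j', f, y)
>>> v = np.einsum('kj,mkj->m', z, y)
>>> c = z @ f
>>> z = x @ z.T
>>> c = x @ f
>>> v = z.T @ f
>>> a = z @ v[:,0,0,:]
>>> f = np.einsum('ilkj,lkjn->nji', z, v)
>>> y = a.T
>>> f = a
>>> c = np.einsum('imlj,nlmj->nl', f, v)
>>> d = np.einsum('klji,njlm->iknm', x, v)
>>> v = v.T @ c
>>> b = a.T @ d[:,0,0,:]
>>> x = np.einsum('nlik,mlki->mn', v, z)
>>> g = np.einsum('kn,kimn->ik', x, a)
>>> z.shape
(5, 13, 13, 13)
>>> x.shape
(5, 29)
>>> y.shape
(29, 13, 13, 5)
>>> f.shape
(5, 13, 13, 29)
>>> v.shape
(29, 13, 13, 13)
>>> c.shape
(13, 13)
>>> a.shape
(5, 13, 13, 29)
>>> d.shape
(5, 5, 13, 29)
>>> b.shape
(29, 13, 13, 29)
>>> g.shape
(13, 5)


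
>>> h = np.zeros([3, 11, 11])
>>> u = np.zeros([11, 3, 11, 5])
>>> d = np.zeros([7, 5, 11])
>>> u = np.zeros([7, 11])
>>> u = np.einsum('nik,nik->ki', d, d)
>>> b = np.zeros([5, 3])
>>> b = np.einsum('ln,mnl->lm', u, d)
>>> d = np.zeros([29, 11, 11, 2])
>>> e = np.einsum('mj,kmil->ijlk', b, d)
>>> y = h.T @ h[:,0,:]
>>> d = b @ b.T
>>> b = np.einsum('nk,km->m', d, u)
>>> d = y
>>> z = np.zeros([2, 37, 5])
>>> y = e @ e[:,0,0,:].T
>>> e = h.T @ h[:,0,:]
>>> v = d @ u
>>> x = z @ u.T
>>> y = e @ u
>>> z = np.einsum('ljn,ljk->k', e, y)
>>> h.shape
(3, 11, 11)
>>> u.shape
(11, 5)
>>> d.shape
(11, 11, 11)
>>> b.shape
(5,)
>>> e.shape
(11, 11, 11)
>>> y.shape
(11, 11, 5)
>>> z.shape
(5,)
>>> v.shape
(11, 11, 5)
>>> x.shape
(2, 37, 11)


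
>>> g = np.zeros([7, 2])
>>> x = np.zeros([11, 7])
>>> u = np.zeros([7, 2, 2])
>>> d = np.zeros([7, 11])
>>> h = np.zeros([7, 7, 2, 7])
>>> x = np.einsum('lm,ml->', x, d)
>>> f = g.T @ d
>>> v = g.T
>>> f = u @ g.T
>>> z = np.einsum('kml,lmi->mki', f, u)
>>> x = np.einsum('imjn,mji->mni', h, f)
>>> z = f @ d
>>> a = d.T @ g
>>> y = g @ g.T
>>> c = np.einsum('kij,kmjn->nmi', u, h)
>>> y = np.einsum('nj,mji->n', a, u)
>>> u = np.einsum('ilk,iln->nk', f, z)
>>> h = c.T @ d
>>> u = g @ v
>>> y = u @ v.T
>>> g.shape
(7, 2)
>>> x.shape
(7, 7, 7)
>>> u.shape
(7, 7)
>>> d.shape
(7, 11)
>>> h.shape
(2, 7, 11)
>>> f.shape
(7, 2, 7)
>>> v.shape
(2, 7)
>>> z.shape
(7, 2, 11)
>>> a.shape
(11, 2)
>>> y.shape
(7, 2)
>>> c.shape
(7, 7, 2)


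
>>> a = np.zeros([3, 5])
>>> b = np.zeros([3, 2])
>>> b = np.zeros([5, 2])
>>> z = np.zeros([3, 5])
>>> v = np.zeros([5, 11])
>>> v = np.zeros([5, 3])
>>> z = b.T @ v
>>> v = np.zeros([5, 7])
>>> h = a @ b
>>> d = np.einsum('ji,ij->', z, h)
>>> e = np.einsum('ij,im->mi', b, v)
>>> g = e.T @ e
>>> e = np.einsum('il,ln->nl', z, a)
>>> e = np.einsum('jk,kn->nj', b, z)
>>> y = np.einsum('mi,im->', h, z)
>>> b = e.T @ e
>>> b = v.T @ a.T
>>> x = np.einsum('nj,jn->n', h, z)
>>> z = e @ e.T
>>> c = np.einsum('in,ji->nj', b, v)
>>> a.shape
(3, 5)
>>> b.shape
(7, 3)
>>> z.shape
(3, 3)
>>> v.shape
(5, 7)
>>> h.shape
(3, 2)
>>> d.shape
()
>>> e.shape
(3, 5)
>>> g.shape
(5, 5)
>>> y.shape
()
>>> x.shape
(3,)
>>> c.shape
(3, 5)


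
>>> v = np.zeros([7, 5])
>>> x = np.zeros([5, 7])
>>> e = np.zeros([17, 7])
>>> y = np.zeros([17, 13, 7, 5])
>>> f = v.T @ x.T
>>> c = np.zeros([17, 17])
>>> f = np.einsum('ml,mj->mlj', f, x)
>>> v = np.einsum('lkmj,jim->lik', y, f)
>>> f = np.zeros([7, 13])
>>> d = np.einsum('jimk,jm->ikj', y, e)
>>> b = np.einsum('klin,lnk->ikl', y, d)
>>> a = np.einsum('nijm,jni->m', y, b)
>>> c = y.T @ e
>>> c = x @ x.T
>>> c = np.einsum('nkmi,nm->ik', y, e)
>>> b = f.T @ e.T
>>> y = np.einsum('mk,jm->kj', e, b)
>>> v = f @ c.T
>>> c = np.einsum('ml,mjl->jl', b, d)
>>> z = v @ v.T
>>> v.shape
(7, 5)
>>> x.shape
(5, 7)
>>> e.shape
(17, 7)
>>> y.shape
(7, 13)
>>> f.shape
(7, 13)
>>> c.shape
(5, 17)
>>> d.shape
(13, 5, 17)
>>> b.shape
(13, 17)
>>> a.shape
(5,)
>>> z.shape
(7, 7)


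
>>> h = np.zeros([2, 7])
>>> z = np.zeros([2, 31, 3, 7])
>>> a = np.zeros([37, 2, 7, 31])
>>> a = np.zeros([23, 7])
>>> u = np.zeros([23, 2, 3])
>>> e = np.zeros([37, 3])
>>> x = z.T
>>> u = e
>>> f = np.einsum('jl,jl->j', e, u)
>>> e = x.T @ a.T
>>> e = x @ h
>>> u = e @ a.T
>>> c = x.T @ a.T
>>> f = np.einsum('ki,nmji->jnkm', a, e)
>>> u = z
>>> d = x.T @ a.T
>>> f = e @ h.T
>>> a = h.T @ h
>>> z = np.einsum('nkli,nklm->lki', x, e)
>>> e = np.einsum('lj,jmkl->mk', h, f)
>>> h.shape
(2, 7)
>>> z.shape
(31, 3, 2)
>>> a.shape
(7, 7)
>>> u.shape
(2, 31, 3, 7)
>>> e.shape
(3, 31)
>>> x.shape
(7, 3, 31, 2)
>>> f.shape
(7, 3, 31, 2)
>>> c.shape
(2, 31, 3, 23)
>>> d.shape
(2, 31, 3, 23)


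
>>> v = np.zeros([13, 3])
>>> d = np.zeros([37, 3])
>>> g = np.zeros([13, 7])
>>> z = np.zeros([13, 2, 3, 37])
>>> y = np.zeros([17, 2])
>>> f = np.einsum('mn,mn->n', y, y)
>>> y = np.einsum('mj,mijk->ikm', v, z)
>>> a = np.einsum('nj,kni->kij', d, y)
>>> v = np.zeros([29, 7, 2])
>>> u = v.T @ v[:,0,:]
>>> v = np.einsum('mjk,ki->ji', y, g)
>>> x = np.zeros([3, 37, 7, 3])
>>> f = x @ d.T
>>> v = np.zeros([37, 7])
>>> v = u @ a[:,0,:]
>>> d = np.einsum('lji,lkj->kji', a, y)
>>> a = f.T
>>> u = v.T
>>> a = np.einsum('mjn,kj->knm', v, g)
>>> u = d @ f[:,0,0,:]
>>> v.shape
(2, 7, 3)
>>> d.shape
(37, 13, 3)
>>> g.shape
(13, 7)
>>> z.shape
(13, 2, 3, 37)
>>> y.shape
(2, 37, 13)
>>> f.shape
(3, 37, 7, 37)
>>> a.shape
(13, 3, 2)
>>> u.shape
(37, 13, 37)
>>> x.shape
(3, 37, 7, 3)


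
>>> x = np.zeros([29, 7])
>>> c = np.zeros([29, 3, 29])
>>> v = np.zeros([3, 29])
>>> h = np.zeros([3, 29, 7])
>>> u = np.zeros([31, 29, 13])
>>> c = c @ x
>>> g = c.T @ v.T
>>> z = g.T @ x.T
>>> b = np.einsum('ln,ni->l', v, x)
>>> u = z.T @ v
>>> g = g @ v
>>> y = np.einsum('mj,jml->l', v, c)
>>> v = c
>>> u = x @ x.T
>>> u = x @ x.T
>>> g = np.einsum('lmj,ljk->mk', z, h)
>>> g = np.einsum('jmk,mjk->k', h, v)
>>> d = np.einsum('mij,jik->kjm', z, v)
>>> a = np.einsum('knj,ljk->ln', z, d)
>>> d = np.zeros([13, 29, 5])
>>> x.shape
(29, 7)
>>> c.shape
(29, 3, 7)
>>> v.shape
(29, 3, 7)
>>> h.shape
(3, 29, 7)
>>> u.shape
(29, 29)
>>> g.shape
(7,)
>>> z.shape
(3, 3, 29)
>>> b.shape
(3,)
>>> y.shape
(7,)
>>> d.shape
(13, 29, 5)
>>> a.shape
(7, 3)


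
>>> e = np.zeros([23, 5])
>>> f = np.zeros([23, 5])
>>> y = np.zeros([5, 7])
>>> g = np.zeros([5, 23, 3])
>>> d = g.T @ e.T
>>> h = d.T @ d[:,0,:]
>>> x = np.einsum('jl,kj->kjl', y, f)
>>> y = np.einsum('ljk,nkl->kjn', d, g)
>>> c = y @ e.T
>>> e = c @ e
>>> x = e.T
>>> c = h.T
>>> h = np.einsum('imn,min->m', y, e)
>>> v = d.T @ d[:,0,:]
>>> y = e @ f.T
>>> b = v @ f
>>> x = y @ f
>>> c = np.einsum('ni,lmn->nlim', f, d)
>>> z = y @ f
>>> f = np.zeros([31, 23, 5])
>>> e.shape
(23, 23, 5)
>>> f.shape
(31, 23, 5)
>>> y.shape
(23, 23, 23)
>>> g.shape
(5, 23, 3)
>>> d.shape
(3, 23, 23)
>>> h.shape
(23,)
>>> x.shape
(23, 23, 5)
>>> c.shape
(23, 3, 5, 23)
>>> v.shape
(23, 23, 23)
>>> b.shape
(23, 23, 5)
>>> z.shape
(23, 23, 5)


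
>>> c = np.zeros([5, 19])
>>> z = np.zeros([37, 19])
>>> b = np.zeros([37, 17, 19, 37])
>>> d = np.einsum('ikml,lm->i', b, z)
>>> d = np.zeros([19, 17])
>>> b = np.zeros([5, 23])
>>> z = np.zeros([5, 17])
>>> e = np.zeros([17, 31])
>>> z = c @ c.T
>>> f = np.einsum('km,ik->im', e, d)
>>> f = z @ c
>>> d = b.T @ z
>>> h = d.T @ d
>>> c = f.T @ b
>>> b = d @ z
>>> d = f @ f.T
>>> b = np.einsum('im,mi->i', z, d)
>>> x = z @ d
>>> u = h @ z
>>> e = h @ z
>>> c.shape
(19, 23)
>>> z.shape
(5, 5)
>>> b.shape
(5,)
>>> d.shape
(5, 5)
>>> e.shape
(5, 5)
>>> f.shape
(5, 19)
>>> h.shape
(5, 5)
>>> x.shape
(5, 5)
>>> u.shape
(5, 5)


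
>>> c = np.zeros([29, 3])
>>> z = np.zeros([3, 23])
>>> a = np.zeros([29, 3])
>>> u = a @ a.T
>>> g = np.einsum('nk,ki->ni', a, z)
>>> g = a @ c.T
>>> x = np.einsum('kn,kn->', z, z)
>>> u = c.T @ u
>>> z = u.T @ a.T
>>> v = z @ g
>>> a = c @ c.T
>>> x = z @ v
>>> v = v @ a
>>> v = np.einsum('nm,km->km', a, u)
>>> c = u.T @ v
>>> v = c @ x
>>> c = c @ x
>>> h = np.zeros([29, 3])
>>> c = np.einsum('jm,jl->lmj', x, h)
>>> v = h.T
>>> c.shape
(3, 29, 29)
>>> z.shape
(29, 29)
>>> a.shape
(29, 29)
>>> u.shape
(3, 29)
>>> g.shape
(29, 29)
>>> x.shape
(29, 29)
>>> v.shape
(3, 29)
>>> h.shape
(29, 3)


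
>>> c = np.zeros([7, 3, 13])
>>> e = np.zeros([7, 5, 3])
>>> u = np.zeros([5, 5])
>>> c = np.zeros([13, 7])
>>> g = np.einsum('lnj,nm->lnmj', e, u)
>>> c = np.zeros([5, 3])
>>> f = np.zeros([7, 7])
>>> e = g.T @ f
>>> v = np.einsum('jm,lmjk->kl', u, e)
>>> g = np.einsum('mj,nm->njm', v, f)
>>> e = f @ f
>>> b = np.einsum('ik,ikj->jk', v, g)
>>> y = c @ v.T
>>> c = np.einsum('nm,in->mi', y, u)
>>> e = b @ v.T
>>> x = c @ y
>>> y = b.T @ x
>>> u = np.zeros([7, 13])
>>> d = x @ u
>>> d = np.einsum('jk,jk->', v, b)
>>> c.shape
(7, 5)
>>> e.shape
(7, 7)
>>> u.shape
(7, 13)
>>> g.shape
(7, 3, 7)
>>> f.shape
(7, 7)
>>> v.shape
(7, 3)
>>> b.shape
(7, 3)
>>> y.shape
(3, 7)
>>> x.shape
(7, 7)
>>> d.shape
()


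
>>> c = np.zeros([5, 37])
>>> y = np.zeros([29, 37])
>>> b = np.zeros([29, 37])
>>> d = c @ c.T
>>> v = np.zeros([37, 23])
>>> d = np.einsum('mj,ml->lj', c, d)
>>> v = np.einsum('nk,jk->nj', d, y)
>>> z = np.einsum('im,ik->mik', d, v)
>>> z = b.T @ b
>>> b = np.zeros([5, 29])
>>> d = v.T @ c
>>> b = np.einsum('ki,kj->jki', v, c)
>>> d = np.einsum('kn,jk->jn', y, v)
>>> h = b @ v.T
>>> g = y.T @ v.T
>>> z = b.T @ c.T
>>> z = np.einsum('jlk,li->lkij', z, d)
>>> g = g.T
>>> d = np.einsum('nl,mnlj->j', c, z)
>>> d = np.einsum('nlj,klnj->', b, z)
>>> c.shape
(5, 37)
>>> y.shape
(29, 37)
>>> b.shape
(37, 5, 29)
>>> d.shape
()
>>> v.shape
(5, 29)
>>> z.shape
(5, 5, 37, 29)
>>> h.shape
(37, 5, 5)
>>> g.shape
(5, 37)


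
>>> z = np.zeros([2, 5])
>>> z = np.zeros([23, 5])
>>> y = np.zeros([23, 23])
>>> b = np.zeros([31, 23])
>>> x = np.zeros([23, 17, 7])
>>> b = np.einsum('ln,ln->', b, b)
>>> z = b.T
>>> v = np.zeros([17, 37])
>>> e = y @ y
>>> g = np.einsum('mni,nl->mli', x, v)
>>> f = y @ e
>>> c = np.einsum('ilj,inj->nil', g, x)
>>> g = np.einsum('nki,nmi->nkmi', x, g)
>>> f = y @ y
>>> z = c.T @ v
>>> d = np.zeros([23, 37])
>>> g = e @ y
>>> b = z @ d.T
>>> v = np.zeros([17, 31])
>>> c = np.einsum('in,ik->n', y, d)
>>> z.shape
(37, 23, 37)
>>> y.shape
(23, 23)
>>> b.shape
(37, 23, 23)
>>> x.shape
(23, 17, 7)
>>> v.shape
(17, 31)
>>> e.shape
(23, 23)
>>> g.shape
(23, 23)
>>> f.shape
(23, 23)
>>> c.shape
(23,)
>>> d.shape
(23, 37)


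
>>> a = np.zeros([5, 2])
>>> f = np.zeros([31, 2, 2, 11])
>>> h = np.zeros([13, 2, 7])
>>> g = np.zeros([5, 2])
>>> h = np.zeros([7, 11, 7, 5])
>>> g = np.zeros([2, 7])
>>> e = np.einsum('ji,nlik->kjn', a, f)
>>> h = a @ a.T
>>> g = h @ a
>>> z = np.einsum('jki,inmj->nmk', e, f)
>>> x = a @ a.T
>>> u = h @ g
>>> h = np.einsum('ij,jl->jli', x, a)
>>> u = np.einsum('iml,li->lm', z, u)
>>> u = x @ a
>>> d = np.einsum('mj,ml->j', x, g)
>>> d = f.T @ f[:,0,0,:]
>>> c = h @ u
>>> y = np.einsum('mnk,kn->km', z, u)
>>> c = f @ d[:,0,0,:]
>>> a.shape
(5, 2)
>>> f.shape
(31, 2, 2, 11)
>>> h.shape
(5, 2, 5)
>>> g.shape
(5, 2)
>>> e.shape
(11, 5, 31)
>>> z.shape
(2, 2, 5)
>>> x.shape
(5, 5)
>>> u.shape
(5, 2)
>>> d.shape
(11, 2, 2, 11)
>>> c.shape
(31, 2, 2, 11)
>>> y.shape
(5, 2)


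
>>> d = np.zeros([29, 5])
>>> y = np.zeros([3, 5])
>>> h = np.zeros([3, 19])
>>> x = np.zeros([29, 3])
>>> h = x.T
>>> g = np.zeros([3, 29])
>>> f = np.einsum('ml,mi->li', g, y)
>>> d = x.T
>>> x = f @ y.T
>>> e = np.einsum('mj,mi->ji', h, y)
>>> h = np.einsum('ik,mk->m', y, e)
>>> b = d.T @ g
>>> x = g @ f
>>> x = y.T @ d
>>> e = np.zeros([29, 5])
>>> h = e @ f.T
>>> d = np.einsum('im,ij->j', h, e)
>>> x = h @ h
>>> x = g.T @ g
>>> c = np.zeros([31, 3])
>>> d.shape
(5,)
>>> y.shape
(3, 5)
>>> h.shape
(29, 29)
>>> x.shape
(29, 29)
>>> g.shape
(3, 29)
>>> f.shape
(29, 5)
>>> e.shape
(29, 5)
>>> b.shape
(29, 29)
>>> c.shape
(31, 3)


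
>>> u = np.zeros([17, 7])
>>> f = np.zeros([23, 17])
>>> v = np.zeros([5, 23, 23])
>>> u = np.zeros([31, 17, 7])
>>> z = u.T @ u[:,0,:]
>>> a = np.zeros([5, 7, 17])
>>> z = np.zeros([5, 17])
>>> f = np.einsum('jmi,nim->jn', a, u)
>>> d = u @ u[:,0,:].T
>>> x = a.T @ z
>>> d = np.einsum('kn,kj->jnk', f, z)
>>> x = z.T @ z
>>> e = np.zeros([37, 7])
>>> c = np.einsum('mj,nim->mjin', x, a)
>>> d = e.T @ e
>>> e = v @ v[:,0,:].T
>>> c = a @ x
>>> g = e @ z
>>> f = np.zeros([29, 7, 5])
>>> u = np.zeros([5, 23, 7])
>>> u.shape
(5, 23, 7)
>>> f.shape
(29, 7, 5)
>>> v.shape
(5, 23, 23)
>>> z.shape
(5, 17)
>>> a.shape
(5, 7, 17)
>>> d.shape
(7, 7)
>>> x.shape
(17, 17)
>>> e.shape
(5, 23, 5)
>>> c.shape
(5, 7, 17)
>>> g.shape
(5, 23, 17)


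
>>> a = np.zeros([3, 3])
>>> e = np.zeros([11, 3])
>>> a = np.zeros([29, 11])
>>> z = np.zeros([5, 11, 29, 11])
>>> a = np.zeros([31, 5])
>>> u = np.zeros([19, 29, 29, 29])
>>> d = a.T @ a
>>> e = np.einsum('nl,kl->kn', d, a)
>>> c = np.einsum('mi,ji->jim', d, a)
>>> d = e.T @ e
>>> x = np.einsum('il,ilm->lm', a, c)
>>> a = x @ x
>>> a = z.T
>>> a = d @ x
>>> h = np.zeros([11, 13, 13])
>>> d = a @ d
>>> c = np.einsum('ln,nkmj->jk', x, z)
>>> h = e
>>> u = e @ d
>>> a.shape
(5, 5)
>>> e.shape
(31, 5)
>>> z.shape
(5, 11, 29, 11)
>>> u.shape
(31, 5)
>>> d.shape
(5, 5)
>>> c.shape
(11, 11)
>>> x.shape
(5, 5)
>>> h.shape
(31, 5)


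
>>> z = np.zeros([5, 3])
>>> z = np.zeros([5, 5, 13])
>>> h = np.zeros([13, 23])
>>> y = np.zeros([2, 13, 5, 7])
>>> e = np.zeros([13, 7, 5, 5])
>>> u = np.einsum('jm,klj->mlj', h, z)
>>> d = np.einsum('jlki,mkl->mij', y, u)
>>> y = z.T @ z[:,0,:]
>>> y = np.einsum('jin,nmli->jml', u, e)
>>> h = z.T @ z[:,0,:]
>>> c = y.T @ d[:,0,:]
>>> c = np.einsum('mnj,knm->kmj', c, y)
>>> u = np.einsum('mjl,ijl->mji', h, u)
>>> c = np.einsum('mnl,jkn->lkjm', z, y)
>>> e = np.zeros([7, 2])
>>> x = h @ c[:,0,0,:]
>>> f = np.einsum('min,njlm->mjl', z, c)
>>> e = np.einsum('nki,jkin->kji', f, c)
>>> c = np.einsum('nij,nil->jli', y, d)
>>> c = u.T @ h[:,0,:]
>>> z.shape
(5, 5, 13)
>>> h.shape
(13, 5, 13)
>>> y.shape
(23, 7, 5)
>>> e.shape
(7, 13, 23)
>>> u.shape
(13, 5, 23)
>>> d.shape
(23, 7, 2)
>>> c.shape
(23, 5, 13)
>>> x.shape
(13, 5, 5)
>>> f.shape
(5, 7, 23)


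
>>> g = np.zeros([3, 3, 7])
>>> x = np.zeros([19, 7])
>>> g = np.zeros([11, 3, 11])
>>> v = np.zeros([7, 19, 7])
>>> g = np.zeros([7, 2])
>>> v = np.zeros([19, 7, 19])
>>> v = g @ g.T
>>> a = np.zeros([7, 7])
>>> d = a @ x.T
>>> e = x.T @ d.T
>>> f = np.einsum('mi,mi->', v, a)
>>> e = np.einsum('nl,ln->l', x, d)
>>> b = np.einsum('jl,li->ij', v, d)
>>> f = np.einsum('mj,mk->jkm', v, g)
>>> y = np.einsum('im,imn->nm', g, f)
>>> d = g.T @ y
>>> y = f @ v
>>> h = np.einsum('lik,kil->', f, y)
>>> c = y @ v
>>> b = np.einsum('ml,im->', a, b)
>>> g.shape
(7, 2)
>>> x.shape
(19, 7)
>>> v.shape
(7, 7)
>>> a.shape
(7, 7)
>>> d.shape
(2, 2)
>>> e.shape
(7,)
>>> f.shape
(7, 2, 7)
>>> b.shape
()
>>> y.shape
(7, 2, 7)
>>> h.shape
()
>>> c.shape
(7, 2, 7)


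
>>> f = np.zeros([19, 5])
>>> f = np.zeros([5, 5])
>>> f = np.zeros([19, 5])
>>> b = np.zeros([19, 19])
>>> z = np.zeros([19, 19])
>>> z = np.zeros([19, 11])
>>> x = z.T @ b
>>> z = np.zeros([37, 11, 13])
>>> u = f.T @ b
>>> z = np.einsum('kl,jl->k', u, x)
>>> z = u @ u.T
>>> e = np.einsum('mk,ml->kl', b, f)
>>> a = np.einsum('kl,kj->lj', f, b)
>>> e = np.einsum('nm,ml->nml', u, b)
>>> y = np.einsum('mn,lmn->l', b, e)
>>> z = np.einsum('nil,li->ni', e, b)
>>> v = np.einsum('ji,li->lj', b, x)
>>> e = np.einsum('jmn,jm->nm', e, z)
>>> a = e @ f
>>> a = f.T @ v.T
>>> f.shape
(19, 5)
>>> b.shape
(19, 19)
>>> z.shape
(5, 19)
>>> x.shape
(11, 19)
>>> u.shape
(5, 19)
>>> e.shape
(19, 19)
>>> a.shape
(5, 11)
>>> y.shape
(5,)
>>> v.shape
(11, 19)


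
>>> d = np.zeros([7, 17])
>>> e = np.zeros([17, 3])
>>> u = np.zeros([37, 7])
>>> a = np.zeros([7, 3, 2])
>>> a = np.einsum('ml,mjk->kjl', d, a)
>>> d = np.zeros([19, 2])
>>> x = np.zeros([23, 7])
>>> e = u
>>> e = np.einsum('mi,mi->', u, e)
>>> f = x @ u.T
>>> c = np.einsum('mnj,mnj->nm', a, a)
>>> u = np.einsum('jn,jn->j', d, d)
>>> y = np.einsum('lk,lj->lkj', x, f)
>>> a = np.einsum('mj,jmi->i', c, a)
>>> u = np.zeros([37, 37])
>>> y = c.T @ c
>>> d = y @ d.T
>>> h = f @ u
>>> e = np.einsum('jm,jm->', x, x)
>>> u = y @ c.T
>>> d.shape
(2, 19)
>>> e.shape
()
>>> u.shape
(2, 3)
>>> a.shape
(17,)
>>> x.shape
(23, 7)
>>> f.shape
(23, 37)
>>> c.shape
(3, 2)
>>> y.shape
(2, 2)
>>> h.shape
(23, 37)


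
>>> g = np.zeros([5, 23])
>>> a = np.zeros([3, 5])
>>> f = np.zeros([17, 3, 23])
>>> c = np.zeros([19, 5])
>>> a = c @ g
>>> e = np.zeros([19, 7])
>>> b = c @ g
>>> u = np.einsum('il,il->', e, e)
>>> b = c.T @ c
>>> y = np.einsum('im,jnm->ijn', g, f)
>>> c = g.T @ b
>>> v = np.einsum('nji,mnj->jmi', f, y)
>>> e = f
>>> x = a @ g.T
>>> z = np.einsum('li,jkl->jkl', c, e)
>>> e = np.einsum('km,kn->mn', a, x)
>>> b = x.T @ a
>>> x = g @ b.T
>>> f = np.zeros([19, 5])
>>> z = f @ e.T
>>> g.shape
(5, 23)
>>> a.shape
(19, 23)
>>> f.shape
(19, 5)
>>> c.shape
(23, 5)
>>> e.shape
(23, 5)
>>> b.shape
(5, 23)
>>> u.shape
()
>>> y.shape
(5, 17, 3)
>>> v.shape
(3, 5, 23)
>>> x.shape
(5, 5)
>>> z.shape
(19, 23)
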